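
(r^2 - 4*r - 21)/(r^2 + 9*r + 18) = (r - 7)/(r + 6)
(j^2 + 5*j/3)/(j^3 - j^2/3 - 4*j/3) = (3*j + 5)/(3*j^2 - j - 4)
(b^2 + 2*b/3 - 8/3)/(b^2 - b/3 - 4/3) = (b + 2)/(b + 1)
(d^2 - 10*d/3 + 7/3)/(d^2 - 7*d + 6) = (d - 7/3)/(d - 6)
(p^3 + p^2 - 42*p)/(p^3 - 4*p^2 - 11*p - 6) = p*(p + 7)/(p^2 + 2*p + 1)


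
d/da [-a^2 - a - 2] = -2*a - 1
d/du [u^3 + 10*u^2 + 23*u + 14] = 3*u^2 + 20*u + 23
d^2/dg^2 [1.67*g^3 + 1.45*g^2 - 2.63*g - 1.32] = 10.02*g + 2.9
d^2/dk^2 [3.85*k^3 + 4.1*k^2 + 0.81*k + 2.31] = 23.1*k + 8.2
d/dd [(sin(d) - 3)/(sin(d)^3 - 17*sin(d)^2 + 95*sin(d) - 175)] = 2*(8*sin(d) + cos(d)^2 - 12)*cos(d)/((sin(d) - 7)^2*(sin(d) - 5)^3)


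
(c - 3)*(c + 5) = c^2 + 2*c - 15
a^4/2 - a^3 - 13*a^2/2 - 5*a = a*(a/2 + 1/2)*(a - 5)*(a + 2)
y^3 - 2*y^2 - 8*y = y*(y - 4)*(y + 2)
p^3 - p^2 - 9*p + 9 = (p - 3)*(p - 1)*(p + 3)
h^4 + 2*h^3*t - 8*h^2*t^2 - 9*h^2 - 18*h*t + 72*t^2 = (h - 3)*(h + 3)*(h - 2*t)*(h + 4*t)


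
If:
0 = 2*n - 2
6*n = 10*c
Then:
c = 3/5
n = 1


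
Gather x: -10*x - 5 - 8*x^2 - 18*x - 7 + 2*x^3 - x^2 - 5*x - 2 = 2*x^3 - 9*x^2 - 33*x - 14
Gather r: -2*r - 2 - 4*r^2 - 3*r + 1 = -4*r^2 - 5*r - 1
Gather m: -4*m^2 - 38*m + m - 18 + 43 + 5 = -4*m^2 - 37*m + 30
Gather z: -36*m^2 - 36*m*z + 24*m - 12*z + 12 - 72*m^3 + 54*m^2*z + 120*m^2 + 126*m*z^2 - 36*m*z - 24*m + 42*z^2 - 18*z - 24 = -72*m^3 + 84*m^2 + z^2*(126*m + 42) + z*(54*m^2 - 72*m - 30) - 12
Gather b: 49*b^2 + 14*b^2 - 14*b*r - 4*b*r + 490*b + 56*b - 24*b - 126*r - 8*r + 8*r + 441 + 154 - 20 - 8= 63*b^2 + b*(522 - 18*r) - 126*r + 567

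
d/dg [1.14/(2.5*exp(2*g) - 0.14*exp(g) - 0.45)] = (0.1596 - 5.7*exp(g))*exp(g)/(-2.5*exp(2*g) + 0.14*exp(g) + 0.45)^2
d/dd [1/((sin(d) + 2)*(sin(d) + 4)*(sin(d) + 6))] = (-24*sin(d) + 3*cos(d)^2 - 47)*cos(d)/((sin(d) + 2)^2*(sin(d) + 4)^2*(sin(d) + 6)^2)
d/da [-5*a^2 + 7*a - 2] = 7 - 10*a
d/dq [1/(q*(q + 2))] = 2*(-q - 1)/(q^2*(q^2 + 4*q + 4))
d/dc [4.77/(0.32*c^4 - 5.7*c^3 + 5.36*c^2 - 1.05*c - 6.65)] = (-6.1056*c^3 + 81.567*c^2 - 51.1344*c + 5.0085)/(-0.32*c^4 + 5.7*c^3 - 5.36*c^2 + 1.05*c + 6.65)^2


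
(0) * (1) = 0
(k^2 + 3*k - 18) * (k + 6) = k^3 + 9*k^2 - 108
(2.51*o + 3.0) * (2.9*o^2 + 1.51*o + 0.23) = 7.279*o^3 + 12.4901*o^2 + 5.1073*o + 0.69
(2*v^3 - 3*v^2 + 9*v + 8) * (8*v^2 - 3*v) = 16*v^5 - 30*v^4 + 81*v^3 + 37*v^2 - 24*v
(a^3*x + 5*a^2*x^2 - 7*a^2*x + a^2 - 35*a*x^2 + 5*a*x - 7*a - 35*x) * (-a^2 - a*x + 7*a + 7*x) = -a^5*x - 6*a^4*x^2 + 14*a^4*x - a^4 - 5*a^3*x^3 + 84*a^3*x^2 - 55*a^3*x + 14*a^3 + 70*a^2*x^3 - 299*a^2*x^2 + 84*a^2*x - 49*a^2 - 245*a*x^3 + 70*a*x^2 - 294*a*x - 245*x^2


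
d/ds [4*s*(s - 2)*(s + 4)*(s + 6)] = 16*s^3 + 96*s^2 + 32*s - 192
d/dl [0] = 0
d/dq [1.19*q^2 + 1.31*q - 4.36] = 2.38*q + 1.31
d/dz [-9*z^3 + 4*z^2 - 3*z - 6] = -27*z^2 + 8*z - 3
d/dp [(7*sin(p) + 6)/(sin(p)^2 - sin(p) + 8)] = (-7*sin(p)^2 - 12*sin(p) + 62)*cos(p)/(sin(p)^2 - sin(p) + 8)^2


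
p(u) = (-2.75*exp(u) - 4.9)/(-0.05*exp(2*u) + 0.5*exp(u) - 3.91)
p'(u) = (-2.75*exp(u) - 4.9)*(0.1*exp(2*u) - 0.5*exp(u))/(-0.05*exp(2*u) + 0.5*exp(u) - 3.91)^2 - 2.75*exp(u)/(-0.05*exp(2*u) + 0.5*exp(u) - 3.91)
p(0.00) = 2.21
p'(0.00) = 1.05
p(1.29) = 5.41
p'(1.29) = 4.60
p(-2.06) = 1.36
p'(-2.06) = 0.11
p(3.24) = 3.16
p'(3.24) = -4.03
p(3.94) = 1.33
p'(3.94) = -1.58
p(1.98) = 8.52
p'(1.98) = 2.09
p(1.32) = 5.55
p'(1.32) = 4.71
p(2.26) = 8.42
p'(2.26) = -2.87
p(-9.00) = 1.25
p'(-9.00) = 0.00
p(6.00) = 0.14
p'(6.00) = -0.14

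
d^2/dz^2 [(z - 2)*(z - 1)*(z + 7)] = 6*z + 8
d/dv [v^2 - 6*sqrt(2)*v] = 2*v - 6*sqrt(2)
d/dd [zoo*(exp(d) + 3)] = zoo*exp(d)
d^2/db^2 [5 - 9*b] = 0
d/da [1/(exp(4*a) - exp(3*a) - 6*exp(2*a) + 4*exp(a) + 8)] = (-4*exp(3*a) + 3*exp(2*a) + 12*exp(a) - 4)*exp(a)/(exp(4*a) - exp(3*a) - 6*exp(2*a) + 4*exp(a) + 8)^2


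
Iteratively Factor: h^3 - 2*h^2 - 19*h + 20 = (h + 4)*(h^2 - 6*h + 5) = (h - 1)*(h + 4)*(h - 5)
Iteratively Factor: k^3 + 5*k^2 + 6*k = (k + 2)*(k^2 + 3*k) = k*(k + 2)*(k + 3)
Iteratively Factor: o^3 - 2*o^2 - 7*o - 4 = (o + 1)*(o^2 - 3*o - 4) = (o - 4)*(o + 1)*(o + 1)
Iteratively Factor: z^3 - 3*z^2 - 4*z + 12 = (z - 2)*(z^2 - z - 6) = (z - 2)*(z + 2)*(z - 3)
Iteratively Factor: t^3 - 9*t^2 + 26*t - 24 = (t - 4)*(t^2 - 5*t + 6) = (t - 4)*(t - 2)*(t - 3)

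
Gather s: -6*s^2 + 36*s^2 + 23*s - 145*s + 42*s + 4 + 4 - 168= 30*s^2 - 80*s - 160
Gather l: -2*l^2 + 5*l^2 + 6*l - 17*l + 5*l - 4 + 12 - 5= 3*l^2 - 6*l + 3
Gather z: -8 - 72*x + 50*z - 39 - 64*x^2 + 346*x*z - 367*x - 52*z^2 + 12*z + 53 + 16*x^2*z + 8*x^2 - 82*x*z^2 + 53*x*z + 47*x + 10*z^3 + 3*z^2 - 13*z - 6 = -56*x^2 - 392*x + 10*z^3 + z^2*(-82*x - 49) + z*(16*x^2 + 399*x + 49)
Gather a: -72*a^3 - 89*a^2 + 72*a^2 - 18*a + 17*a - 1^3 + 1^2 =-72*a^3 - 17*a^2 - a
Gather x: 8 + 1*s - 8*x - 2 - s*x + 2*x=s + x*(-s - 6) + 6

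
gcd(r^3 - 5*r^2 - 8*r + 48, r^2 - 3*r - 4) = r - 4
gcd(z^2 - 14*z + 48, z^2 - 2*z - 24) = z - 6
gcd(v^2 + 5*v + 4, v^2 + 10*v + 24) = v + 4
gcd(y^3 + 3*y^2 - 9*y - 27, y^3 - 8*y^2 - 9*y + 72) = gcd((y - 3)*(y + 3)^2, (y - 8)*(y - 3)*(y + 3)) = y^2 - 9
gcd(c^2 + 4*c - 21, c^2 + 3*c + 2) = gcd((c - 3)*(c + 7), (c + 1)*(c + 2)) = 1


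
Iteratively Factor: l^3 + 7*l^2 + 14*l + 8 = (l + 2)*(l^2 + 5*l + 4) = (l + 1)*(l + 2)*(l + 4)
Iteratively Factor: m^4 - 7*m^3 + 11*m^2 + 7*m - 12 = (m + 1)*(m^3 - 8*m^2 + 19*m - 12) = (m - 1)*(m + 1)*(m^2 - 7*m + 12) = (m - 4)*(m - 1)*(m + 1)*(m - 3)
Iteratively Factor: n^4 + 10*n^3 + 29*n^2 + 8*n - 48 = (n + 4)*(n^3 + 6*n^2 + 5*n - 12) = (n + 3)*(n + 4)*(n^2 + 3*n - 4) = (n - 1)*(n + 3)*(n + 4)*(n + 4)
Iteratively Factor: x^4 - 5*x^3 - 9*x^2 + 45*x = (x + 3)*(x^3 - 8*x^2 + 15*x) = (x - 3)*(x + 3)*(x^2 - 5*x) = (x - 5)*(x - 3)*(x + 3)*(x)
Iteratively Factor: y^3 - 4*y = (y + 2)*(y^2 - 2*y) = y*(y + 2)*(y - 2)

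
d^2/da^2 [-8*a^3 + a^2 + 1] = 2 - 48*a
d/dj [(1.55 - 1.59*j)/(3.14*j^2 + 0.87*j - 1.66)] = (4.9926*j^2 - 9.734*j + 1.2909)/(9.8596*j^4 + 5.4636*j^3 - 9.6679*j^2 - 2.8884*j + 2.7556)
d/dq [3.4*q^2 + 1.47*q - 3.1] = 6.8*q + 1.47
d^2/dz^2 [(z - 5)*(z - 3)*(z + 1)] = 6*z - 14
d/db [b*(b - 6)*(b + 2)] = 3*b^2 - 8*b - 12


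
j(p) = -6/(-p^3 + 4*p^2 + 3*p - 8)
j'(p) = -6*(3*p^2 - 8*p - 3)/(-p^3 + 4*p^2 + 3*p - 8)^2 = 6*(-3*p^2 + 8*p + 3)/(p^3 - 4*p^2 - 3*p + 8)^2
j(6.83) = 0.05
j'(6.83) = -0.03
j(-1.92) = -0.74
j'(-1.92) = -2.16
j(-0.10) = 0.73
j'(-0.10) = 0.19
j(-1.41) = 4.07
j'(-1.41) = -39.32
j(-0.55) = 0.73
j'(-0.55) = -0.20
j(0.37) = 0.94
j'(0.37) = 0.81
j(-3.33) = -0.09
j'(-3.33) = -0.09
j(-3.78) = -0.07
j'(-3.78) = -0.05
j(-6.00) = -0.02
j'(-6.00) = -0.00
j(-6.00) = -0.02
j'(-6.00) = -0.00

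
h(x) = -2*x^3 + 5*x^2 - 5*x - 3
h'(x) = -6*x^2 + 10*x - 5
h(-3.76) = 192.80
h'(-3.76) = -127.43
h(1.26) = -5.36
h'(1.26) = -1.93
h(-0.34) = -0.64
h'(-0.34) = -9.09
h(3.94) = -67.41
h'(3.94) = -58.74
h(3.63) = -50.93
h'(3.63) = -47.76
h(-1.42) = 19.91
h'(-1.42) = -31.30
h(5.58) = -222.70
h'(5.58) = -136.02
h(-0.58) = 1.97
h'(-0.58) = -12.82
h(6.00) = -285.00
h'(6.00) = -161.00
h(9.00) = -1101.00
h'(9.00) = -401.00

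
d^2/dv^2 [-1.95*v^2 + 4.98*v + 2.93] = -3.90000000000000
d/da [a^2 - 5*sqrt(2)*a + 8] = 2*a - 5*sqrt(2)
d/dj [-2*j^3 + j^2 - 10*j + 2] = -6*j^2 + 2*j - 10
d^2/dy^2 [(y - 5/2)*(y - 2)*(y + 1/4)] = 6*y - 17/2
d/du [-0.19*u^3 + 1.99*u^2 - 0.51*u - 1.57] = -0.57*u^2 + 3.98*u - 0.51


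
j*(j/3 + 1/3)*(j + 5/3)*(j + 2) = j^4/3 + 14*j^3/9 + 7*j^2/3 + 10*j/9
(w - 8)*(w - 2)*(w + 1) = w^3 - 9*w^2 + 6*w + 16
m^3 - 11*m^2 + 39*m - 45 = (m - 5)*(m - 3)^2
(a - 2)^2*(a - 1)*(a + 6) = a^4 + a^3 - 22*a^2 + 44*a - 24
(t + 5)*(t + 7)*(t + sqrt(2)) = t^3 + sqrt(2)*t^2 + 12*t^2 + 12*sqrt(2)*t + 35*t + 35*sqrt(2)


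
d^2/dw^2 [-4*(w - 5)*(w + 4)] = -8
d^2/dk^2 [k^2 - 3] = 2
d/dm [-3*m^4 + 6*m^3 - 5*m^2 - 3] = 2*m*(-6*m^2 + 9*m - 5)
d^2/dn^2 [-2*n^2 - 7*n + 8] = -4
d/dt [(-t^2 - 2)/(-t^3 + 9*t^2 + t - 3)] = (-t^4 - 7*t^2 + 42*t + 2)/(t^6 - 18*t^5 + 79*t^4 + 24*t^3 - 53*t^2 - 6*t + 9)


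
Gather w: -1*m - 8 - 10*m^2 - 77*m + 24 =-10*m^2 - 78*m + 16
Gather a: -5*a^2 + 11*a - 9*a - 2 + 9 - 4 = -5*a^2 + 2*a + 3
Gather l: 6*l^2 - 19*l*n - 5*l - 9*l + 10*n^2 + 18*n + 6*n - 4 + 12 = 6*l^2 + l*(-19*n - 14) + 10*n^2 + 24*n + 8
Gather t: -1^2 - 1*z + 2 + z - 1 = 0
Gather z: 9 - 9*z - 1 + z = 8 - 8*z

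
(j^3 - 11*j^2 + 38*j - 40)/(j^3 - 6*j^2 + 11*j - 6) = (j^2 - 9*j + 20)/(j^2 - 4*j + 3)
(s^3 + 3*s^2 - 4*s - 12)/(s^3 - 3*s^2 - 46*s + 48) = (s^3 + 3*s^2 - 4*s - 12)/(s^3 - 3*s^2 - 46*s + 48)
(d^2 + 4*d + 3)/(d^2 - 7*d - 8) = (d + 3)/(d - 8)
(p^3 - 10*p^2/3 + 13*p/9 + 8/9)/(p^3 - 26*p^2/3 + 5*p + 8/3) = (p - 8/3)/(p - 8)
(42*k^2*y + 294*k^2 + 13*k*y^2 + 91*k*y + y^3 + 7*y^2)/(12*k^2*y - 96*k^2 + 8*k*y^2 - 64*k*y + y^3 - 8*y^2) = (7*k*y + 49*k + y^2 + 7*y)/(2*k*y - 16*k + y^2 - 8*y)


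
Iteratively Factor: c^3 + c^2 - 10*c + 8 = (c + 4)*(c^2 - 3*c + 2) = (c - 1)*(c + 4)*(c - 2)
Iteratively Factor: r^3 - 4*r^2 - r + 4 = (r - 4)*(r^2 - 1) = (r - 4)*(r - 1)*(r + 1)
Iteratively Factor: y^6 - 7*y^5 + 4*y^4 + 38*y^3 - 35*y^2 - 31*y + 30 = (y - 5)*(y^5 - 2*y^4 - 6*y^3 + 8*y^2 + 5*y - 6) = (y - 5)*(y - 3)*(y^4 + y^3 - 3*y^2 - y + 2) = (y - 5)*(y - 3)*(y + 2)*(y^3 - y^2 - y + 1) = (y - 5)*(y - 3)*(y - 1)*(y + 2)*(y^2 - 1) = (y - 5)*(y - 3)*(y - 1)*(y + 1)*(y + 2)*(y - 1)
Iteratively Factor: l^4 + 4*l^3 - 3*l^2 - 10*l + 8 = (l + 2)*(l^3 + 2*l^2 - 7*l + 4) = (l - 1)*(l + 2)*(l^2 + 3*l - 4) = (l - 1)*(l + 2)*(l + 4)*(l - 1)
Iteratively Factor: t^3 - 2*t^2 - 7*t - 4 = (t - 4)*(t^2 + 2*t + 1) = (t - 4)*(t + 1)*(t + 1)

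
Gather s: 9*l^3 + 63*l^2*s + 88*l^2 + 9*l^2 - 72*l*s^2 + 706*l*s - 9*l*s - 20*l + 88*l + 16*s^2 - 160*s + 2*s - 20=9*l^3 + 97*l^2 + 68*l + s^2*(16 - 72*l) + s*(63*l^2 + 697*l - 158) - 20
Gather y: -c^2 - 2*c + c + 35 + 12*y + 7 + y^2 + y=-c^2 - c + y^2 + 13*y + 42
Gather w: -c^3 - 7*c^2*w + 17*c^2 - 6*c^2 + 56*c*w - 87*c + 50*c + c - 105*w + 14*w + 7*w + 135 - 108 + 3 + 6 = -c^3 + 11*c^2 - 36*c + w*(-7*c^2 + 56*c - 84) + 36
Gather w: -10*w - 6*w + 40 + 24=64 - 16*w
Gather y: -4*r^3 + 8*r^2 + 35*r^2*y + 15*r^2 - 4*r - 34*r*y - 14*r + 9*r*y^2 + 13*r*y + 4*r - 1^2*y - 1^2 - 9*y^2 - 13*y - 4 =-4*r^3 + 23*r^2 - 14*r + y^2*(9*r - 9) + y*(35*r^2 - 21*r - 14) - 5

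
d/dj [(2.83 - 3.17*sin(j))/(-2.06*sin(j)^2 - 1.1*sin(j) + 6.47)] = (-6.5302*sin(j)^2 + 11.6596*sin(j) - 17.3969)*cos(j)/(4.2436*sin(j)^4 + 4.532*sin(j)^3 - 25.4464*sin(j)^2 - 14.234*sin(j) + 41.8609)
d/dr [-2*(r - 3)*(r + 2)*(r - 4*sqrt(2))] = -6*r^2 + 4*r + 16*sqrt(2)*r - 8*sqrt(2) + 12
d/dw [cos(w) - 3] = -sin(w)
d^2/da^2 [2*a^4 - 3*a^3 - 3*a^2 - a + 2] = 24*a^2 - 18*a - 6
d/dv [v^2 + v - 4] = 2*v + 1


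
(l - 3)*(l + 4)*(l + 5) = l^3 + 6*l^2 - 7*l - 60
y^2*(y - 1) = y^3 - y^2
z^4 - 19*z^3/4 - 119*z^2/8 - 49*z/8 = z*(z - 7)*(z + 1/2)*(z + 7/4)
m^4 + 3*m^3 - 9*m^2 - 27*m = m*(m - 3)*(m + 3)^2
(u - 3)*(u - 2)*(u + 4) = u^3 - u^2 - 14*u + 24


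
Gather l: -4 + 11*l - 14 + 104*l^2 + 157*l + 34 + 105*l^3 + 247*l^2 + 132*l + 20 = 105*l^3 + 351*l^2 + 300*l + 36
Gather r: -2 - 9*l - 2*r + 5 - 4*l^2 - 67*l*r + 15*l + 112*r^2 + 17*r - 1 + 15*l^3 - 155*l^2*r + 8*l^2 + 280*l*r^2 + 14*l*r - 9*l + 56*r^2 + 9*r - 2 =15*l^3 + 4*l^2 - 3*l + r^2*(280*l + 168) + r*(-155*l^2 - 53*l + 24)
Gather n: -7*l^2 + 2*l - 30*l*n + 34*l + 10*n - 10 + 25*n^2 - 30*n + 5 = -7*l^2 + 36*l + 25*n^2 + n*(-30*l - 20) - 5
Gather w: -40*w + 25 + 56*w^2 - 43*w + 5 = 56*w^2 - 83*w + 30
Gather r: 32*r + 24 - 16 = 32*r + 8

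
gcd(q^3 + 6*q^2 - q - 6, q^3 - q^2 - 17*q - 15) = q + 1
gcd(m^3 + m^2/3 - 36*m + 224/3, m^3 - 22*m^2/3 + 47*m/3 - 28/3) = m - 4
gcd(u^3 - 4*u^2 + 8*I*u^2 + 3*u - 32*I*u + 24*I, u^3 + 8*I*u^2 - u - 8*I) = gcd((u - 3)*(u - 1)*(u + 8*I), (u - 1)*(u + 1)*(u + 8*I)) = u^2 + u*(-1 + 8*I) - 8*I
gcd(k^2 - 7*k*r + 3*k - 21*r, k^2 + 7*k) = 1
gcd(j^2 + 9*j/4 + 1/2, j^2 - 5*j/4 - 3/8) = j + 1/4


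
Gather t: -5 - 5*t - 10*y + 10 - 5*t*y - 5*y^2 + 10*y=t*(-5*y - 5) - 5*y^2 + 5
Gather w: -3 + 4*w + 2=4*w - 1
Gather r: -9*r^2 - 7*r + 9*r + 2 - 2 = -9*r^2 + 2*r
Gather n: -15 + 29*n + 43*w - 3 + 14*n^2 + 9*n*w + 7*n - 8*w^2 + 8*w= 14*n^2 + n*(9*w + 36) - 8*w^2 + 51*w - 18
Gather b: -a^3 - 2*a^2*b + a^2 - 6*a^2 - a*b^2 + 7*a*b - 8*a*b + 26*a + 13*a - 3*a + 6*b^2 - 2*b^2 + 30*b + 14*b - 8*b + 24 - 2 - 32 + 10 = -a^3 - 5*a^2 + 36*a + b^2*(4 - a) + b*(-2*a^2 - a + 36)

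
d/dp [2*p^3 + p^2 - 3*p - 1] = 6*p^2 + 2*p - 3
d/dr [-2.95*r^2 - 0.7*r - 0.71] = -5.9*r - 0.7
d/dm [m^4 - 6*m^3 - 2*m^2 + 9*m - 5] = 4*m^3 - 18*m^2 - 4*m + 9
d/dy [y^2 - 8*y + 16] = 2*y - 8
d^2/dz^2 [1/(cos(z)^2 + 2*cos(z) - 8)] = (-8*sin(z)^4 + 76*sin(z)^2 - 17*cos(z) - 3*cos(3*z) - 20)/(2*(cos(z) - 2)^3*(cos(z) + 4)^3)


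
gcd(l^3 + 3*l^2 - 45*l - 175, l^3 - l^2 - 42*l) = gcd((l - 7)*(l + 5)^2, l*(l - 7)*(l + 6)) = l - 7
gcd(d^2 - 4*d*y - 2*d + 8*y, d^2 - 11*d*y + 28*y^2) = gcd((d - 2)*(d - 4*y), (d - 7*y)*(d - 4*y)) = -d + 4*y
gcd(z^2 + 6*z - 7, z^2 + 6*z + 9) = 1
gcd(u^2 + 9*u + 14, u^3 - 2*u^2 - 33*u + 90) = 1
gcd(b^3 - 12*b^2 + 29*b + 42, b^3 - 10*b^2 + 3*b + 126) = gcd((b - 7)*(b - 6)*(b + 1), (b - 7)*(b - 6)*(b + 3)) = b^2 - 13*b + 42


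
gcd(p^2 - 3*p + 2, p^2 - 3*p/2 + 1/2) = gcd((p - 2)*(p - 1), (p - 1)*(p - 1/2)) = p - 1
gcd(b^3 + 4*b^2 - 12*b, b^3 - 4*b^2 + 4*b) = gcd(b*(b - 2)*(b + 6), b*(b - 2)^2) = b^2 - 2*b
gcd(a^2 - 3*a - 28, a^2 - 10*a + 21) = a - 7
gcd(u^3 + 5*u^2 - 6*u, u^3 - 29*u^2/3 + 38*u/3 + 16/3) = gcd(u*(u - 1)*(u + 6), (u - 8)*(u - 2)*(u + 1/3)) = 1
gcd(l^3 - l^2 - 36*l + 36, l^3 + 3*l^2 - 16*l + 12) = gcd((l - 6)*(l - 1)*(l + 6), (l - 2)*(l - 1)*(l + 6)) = l^2 + 5*l - 6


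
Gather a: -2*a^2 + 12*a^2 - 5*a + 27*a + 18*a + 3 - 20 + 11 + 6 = 10*a^2 + 40*a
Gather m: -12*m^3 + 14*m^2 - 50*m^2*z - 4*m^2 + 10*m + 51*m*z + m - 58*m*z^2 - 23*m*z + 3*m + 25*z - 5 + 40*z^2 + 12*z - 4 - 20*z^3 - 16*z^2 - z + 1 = -12*m^3 + m^2*(10 - 50*z) + m*(-58*z^2 + 28*z + 14) - 20*z^3 + 24*z^2 + 36*z - 8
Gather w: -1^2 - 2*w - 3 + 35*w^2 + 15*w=35*w^2 + 13*w - 4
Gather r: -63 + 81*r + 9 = 81*r - 54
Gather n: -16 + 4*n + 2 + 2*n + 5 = 6*n - 9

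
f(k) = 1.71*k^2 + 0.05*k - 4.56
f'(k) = 3.42*k + 0.05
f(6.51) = 68.24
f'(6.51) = 22.31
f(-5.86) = 53.87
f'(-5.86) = -19.99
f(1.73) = 0.64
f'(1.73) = 5.97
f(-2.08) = 2.73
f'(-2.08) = -7.06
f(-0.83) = -3.42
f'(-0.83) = -2.79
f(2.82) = 9.18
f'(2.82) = 9.69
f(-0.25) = -4.47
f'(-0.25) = -0.80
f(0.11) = -4.53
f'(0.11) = 0.43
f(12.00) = 242.28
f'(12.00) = 41.09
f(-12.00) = 241.08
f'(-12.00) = -40.99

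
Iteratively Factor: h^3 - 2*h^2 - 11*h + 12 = (h + 3)*(h^2 - 5*h + 4) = (h - 1)*(h + 3)*(h - 4)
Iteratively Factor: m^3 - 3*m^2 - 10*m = (m + 2)*(m^2 - 5*m) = (m - 5)*(m + 2)*(m)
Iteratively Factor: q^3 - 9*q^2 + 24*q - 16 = (q - 1)*(q^2 - 8*q + 16) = (q - 4)*(q - 1)*(q - 4)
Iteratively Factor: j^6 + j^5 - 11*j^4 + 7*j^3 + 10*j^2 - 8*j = (j - 2)*(j^5 + 3*j^4 - 5*j^3 - 3*j^2 + 4*j) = (j - 2)*(j + 4)*(j^4 - j^3 - j^2 + j) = (j - 2)*(j + 1)*(j + 4)*(j^3 - 2*j^2 + j) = (j - 2)*(j - 1)*(j + 1)*(j + 4)*(j^2 - j) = j*(j - 2)*(j - 1)*(j + 1)*(j + 4)*(j - 1)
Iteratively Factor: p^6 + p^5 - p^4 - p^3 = (p + 1)*(p^5 - p^3) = p*(p + 1)*(p^4 - p^2) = p^2*(p + 1)*(p^3 - p) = p^2*(p - 1)*(p + 1)*(p^2 + p) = p^2*(p - 1)*(p + 1)^2*(p)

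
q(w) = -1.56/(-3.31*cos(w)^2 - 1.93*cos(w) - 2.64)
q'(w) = -1.56*(-6.62*sin(w)*cos(w) - 1.93*sin(w))/(-3.31*cos(w)^2 - 1.93*cos(w) - 2.64)^2 = (10.3272*cos(w) + 3.0108)*sin(w)/(3.31*cos(w)^2 + 1.93*cos(w) + 2.64)^2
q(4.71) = 0.59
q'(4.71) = -0.43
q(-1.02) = 0.34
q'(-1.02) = -0.35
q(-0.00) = 0.20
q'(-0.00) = 0.00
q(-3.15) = 0.39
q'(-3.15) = -0.00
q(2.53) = 0.48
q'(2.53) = -0.29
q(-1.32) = 0.47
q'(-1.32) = -0.49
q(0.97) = 0.33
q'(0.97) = 0.32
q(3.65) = 0.45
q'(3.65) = 0.24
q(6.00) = 0.21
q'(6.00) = -0.06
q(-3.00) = 0.39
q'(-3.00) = 0.06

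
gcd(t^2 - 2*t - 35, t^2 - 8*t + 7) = t - 7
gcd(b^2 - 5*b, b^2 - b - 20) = b - 5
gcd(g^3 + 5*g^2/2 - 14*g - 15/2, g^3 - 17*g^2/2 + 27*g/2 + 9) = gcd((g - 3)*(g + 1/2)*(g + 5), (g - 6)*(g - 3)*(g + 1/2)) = g^2 - 5*g/2 - 3/2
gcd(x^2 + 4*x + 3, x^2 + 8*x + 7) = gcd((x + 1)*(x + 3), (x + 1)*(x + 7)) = x + 1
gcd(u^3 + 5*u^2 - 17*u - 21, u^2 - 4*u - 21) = 1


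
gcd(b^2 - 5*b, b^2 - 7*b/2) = b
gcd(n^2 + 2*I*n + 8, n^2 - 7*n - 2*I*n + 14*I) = n - 2*I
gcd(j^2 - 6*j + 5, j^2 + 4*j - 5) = j - 1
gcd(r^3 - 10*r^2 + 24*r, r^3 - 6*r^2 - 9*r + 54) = r - 6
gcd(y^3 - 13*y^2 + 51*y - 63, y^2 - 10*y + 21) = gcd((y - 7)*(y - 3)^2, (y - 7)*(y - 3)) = y^2 - 10*y + 21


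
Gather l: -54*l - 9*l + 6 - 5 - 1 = -63*l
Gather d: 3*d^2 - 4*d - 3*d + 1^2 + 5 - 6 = 3*d^2 - 7*d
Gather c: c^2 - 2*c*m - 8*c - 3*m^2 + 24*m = c^2 + c*(-2*m - 8) - 3*m^2 + 24*m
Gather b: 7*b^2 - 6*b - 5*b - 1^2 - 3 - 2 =7*b^2 - 11*b - 6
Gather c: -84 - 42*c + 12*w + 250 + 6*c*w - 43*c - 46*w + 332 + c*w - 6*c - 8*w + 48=c*(7*w - 91) - 42*w + 546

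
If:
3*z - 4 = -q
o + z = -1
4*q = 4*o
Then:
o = -7/2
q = -7/2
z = 5/2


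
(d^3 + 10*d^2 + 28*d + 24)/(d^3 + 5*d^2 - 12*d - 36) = (d + 2)/(d - 3)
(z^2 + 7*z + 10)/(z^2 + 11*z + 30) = (z + 2)/(z + 6)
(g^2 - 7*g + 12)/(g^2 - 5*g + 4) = (g - 3)/(g - 1)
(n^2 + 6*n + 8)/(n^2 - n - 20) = (n + 2)/(n - 5)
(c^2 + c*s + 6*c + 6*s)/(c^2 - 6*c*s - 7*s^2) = (-c - 6)/(-c + 7*s)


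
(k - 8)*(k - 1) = k^2 - 9*k + 8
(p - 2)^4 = p^4 - 8*p^3 + 24*p^2 - 32*p + 16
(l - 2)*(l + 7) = l^2 + 5*l - 14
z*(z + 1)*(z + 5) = z^3 + 6*z^2 + 5*z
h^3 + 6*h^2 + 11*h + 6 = (h + 1)*(h + 2)*(h + 3)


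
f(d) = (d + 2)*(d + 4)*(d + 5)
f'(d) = (d + 2)*(d + 4) + (d + 2)*(d + 5) + (d + 4)*(d + 5) = 3*d^2 + 22*d + 38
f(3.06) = 287.93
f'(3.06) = 133.41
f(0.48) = 60.88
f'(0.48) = 49.25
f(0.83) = 79.69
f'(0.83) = 58.33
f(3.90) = 414.83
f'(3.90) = 169.43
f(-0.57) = 21.73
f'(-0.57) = 26.43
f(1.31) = 110.91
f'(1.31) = 71.97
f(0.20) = 48.05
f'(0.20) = 42.52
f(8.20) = 1642.61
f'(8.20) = 420.12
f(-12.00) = -560.00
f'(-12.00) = 206.00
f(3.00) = 280.00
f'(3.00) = 131.00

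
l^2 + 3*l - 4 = (l - 1)*(l + 4)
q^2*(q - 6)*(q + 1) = q^4 - 5*q^3 - 6*q^2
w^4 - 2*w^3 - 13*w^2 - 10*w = w*(w - 5)*(w + 1)*(w + 2)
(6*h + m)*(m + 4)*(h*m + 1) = 6*h^2*m^2 + 24*h^2*m + h*m^3 + 4*h*m^2 + 6*h*m + 24*h + m^2 + 4*m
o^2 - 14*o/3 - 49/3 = (o - 7)*(o + 7/3)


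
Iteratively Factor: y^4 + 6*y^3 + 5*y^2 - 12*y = (y + 4)*(y^3 + 2*y^2 - 3*y) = (y - 1)*(y + 4)*(y^2 + 3*y) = y*(y - 1)*(y + 4)*(y + 3)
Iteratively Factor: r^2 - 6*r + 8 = (r - 4)*(r - 2)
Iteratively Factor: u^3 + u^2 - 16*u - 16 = (u + 1)*(u^2 - 16) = (u - 4)*(u + 1)*(u + 4)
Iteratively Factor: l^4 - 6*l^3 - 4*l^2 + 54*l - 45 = (l - 3)*(l^3 - 3*l^2 - 13*l + 15) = (l - 5)*(l - 3)*(l^2 + 2*l - 3) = (l - 5)*(l - 3)*(l - 1)*(l + 3)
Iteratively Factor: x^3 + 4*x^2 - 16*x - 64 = (x + 4)*(x^2 - 16) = (x - 4)*(x + 4)*(x + 4)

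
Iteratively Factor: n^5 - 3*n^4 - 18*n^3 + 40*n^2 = (n)*(n^4 - 3*n^3 - 18*n^2 + 40*n) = n*(n - 5)*(n^3 + 2*n^2 - 8*n) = n*(n - 5)*(n - 2)*(n^2 + 4*n) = n^2*(n - 5)*(n - 2)*(n + 4)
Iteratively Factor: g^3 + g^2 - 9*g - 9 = (g - 3)*(g^2 + 4*g + 3) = (g - 3)*(g + 1)*(g + 3)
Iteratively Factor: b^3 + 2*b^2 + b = (b + 1)*(b^2 + b) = (b + 1)^2*(b)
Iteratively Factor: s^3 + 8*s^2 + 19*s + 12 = (s + 1)*(s^2 + 7*s + 12) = (s + 1)*(s + 4)*(s + 3)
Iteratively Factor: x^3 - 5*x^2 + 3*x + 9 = (x - 3)*(x^2 - 2*x - 3) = (x - 3)*(x + 1)*(x - 3)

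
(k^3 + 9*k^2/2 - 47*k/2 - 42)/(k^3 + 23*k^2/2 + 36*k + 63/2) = (k - 4)/(k + 3)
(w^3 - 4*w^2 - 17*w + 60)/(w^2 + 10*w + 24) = (w^2 - 8*w + 15)/(w + 6)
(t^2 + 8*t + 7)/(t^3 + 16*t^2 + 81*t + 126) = (t + 1)/(t^2 + 9*t + 18)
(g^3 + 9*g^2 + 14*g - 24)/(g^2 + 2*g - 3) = (g^2 + 10*g + 24)/(g + 3)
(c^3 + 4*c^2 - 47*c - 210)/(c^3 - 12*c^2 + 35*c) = (c^2 + 11*c + 30)/(c*(c - 5))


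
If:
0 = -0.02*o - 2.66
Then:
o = -133.00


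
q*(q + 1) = q^2 + q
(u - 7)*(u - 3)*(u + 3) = u^3 - 7*u^2 - 9*u + 63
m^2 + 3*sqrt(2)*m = m*(m + 3*sqrt(2))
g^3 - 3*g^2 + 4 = (g - 2)^2*(g + 1)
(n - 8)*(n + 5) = n^2 - 3*n - 40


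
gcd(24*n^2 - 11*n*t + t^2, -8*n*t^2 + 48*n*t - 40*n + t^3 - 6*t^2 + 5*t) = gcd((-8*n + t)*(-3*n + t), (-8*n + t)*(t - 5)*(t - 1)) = -8*n + t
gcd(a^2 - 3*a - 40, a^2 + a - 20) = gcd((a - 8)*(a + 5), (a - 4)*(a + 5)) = a + 5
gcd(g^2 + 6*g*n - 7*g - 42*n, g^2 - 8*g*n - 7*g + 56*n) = g - 7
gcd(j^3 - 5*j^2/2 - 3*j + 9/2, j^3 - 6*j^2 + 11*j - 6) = j^2 - 4*j + 3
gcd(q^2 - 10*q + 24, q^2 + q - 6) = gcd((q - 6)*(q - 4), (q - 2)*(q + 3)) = 1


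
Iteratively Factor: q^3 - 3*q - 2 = (q - 2)*(q^2 + 2*q + 1) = (q - 2)*(q + 1)*(q + 1)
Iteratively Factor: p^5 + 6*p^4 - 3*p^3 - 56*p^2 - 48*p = (p + 4)*(p^4 + 2*p^3 - 11*p^2 - 12*p) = p*(p + 4)*(p^3 + 2*p^2 - 11*p - 12) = p*(p + 1)*(p + 4)*(p^2 + p - 12) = p*(p - 3)*(p + 1)*(p + 4)*(p + 4)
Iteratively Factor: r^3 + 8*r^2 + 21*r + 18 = (r + 3)*(r^2 + 5*r + 6) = (r + 2)*(r + 3)*(r + 3)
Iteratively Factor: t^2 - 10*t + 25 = (t - 5)*(t - 5)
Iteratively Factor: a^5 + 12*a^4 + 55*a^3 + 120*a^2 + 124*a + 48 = (a + 3)*(a^4 + 9*a^3 + 28*a^2 + 36*a + 16) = (a + 2)*(a + 3)*(a^3 + 7*a^2 + 14*a + 8) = (a + 2)^2*(a + 3)*(a^2 + 5*a + 4) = (a + 2)^2*(a + 3)*(a + 4)*(a + 1)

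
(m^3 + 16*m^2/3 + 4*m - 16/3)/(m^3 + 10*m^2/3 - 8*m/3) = (m + 2)/m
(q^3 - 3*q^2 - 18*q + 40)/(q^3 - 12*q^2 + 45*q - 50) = (q + 4)/(q - 5)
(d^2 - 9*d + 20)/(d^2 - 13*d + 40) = (d - 4)/(d - 8)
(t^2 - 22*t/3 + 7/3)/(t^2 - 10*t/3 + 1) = (t - 7)/(t - 3)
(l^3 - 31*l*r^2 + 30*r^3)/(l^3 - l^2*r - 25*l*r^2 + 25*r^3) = (l + 6*r)/(l + 5*r)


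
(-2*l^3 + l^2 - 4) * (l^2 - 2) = -2*l^5 + l^4 + 4*l^3 - 6*l^2 + 8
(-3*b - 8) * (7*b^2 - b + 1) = -21*b^3 - 53*b^2 + 5*b - 8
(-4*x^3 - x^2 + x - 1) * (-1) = 4*x^3 + x^2 - x + 1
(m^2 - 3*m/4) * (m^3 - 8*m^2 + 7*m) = m^5 - 35*m^4/4 + 13*m^3 - 21*m^2/4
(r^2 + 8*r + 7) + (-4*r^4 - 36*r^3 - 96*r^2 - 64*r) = -4*r^4 - 36*r^3 - 95*r^2 - 56*r + 7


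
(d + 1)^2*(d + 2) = d^3 + 4*d^2 + 5*d + 2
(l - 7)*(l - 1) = l^2 - 8*l + 7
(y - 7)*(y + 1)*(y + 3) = y^3 - 3*y^2 - 25*y - 21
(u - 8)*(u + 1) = u^2 - 7*u - 8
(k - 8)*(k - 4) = k^2 - 12*k + 32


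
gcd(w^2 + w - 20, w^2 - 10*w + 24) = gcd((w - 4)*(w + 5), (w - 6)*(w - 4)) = w - 4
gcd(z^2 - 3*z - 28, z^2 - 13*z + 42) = z - 7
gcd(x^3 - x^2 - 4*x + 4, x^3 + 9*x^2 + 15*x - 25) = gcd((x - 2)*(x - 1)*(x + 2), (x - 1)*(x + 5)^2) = x - 1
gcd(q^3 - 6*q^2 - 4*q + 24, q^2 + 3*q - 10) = q - 2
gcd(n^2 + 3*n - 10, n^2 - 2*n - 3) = 1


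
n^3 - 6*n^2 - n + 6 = (n - 6)*(n - 1)*(n + 1)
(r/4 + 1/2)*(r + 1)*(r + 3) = r^3/4 + 3*r^2/2 + 11*r/4 + 3/2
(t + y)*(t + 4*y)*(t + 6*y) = t^3 + 11*t^2*y + 34*t*y^2 + 24*y^3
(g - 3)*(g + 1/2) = g^2 - 5*g/2 - 3/2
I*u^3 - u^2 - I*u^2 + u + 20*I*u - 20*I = (u - 4*I)*(u + 5*I)*(I*u - I)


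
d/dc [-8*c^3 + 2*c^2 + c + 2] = -24*c^2 + 4*c + 1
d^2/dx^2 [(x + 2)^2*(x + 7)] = 6*x + 22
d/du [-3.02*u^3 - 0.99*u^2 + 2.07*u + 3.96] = -9.06*u^2 - 1.98*u + 2.07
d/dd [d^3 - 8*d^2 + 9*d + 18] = 3*d^2 - 16*d + 9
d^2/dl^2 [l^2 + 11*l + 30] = 2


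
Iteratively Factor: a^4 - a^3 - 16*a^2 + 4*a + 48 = (a - 2)*(a^3 + a^2 - 14*a - 24) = (a - 2)*(a + 2)*(a^2 - a - 12) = (a - 4)*(a - 2)*(a + 2)*(a + 3)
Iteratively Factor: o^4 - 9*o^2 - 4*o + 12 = (o - 3)*(o^3 + 3*o^2 - 4) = (o - 3)*(o + 2)*(o^2 + o - 2) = (o - 3)*(o - 1)*(o + 2)*(o + 2)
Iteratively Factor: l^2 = (l)*(l)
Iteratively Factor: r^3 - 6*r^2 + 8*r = (r)*(r^2 - 6*r + 8) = r*(r - 2)*(r - 4)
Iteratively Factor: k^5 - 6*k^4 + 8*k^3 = (k)*(k^4 - 6*k^3 + 8*k^2) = k^2*(k^3 - 6*k^2 + 8*k) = k^2*(k - 2)*(k^2 - 4*k) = k^2*(k - 4)*(k - 2)*(k)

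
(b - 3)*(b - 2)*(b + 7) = b^3 + 2*b^2 - 29*b + 42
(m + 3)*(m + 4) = m^2 + 7*m + 12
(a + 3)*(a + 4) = a^2 + 7*a + 12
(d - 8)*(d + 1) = d^2 - 7*d - 8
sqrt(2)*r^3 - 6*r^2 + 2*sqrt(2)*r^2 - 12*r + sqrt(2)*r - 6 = (r + 1)*(r - 3*sqrt(2))*(sqrt(2)*r + sqrt(2))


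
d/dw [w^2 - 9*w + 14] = 2*w - 9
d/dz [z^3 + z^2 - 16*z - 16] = 3*z^2 + 2*z - 16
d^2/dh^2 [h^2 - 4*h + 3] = 2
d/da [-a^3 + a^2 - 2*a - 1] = -3*a^2 + 2*a - 2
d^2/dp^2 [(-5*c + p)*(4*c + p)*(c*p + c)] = 2*c*(-c + 3*p + 1)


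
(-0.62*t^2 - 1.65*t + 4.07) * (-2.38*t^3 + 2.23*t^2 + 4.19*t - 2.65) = 1.4756*t^5 + 2.5444*t^4 - 15.9639*t^3 + 3.8056*t^2 + 21.4258*t - 10.7855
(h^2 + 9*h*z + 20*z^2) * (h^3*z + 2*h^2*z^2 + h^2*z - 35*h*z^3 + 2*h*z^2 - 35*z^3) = h^5*z + 11*h^4*z^2 + h^4*z + 3*h^3*z^3 + 11*h^3*z^2 - 275*h^2*z^4 + 3*h^2*z^3 - 700*h*z^5 - 275*h*z^4 - 700*z^5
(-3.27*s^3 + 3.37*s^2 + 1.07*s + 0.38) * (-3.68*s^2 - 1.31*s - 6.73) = 12.0336*s^5 - 8.1179*s^4 + 13.6548*s^3 - 25.4802*s^2 - 7.6989*s - 2.5574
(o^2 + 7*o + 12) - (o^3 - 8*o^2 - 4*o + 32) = -o^3 + 9*o^2 + 11*o - 20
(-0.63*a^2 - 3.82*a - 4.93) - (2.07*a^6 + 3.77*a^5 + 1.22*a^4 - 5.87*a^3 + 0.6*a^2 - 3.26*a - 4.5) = -2.07*a^6 - 3.77*a^5 - 1.22*a^4 + 5.87*a^3 - 1.23*a^2 - 0.56*a - 0.43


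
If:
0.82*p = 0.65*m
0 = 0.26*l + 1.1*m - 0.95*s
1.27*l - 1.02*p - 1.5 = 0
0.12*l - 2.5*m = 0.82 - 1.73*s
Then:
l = 0.54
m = -1.00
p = -0.79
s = -1.01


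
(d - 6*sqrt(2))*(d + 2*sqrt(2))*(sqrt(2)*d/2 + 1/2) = sqrt(2)*d^3/2 - 7*d^2/2 - 14*sqrt(2)*d - 12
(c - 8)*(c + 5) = c^2 - 3*c - 40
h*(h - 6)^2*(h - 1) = h^4 - 13*h^3 + 48*h^2 - 36*h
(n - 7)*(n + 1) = n^2 - 6*n - 7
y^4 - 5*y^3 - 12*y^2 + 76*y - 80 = (y - 5)*(y - 2)^2*(y + 4)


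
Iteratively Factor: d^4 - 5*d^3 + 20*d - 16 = (d - 4)*(d^3 - d^2 - 4*d + 4) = (d - 4)*(d + 2)*(d^2 - 3*d + 2) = (d - 4)*(d - 2)*(d + 2)*(d - 1)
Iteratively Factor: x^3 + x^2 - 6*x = (x + 3)*(x^2 - 2*x) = (x - 2)*(x + 3)*(x)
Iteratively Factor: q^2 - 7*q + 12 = (q - 4)*(q - 3)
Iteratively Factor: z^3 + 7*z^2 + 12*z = (z)*(z^2 + 7*z + 12) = z*(z + 3)*(z + 4)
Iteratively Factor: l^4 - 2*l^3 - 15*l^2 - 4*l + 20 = (l - 5)*(l^3 + 3*l^2 - 4) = (l - 5)*(l + 2)*(l^2 + l - 2) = (l - 5)*(l - 1)*(l + 2)*(l + 2)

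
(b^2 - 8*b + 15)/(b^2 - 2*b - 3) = (b - 5)/(b + 1)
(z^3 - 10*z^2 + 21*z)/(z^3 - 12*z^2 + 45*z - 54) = z*(z - 7)/(z^2 - 9*z + 18)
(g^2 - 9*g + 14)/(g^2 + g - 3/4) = 4*(g^2 - 9*g + 14)/(4*g^2 + 4*g - 3)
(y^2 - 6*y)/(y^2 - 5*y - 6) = y/(y + 1)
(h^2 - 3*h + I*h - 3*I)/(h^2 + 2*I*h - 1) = (h - 3)/(h + I)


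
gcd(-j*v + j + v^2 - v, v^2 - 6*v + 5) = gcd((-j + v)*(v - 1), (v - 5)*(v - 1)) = v - 1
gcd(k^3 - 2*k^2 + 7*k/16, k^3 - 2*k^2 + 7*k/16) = k^3 - 2*k^2 + 7*k/16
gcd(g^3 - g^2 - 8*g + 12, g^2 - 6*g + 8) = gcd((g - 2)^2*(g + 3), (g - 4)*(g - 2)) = g - 2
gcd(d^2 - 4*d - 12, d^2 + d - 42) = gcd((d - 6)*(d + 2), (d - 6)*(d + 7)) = d - 6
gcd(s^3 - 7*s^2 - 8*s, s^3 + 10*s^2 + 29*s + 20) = s + 1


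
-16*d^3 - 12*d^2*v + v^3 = (-4*d + v)*(2*d + v)^2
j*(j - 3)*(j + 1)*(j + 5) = j^4 + 3*j^3 - 13*j^2 - 15*j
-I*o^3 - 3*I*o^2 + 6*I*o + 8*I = (o - 2)*(o + 4)*(-I*o - I)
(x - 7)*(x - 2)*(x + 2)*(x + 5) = x^4 - 2*x^3 - 39*x^2 + 8*x + 140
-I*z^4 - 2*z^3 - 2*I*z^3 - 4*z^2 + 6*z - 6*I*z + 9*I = (z - 1)*(z + 3)*(z - 3*I)*(-I*z + 1)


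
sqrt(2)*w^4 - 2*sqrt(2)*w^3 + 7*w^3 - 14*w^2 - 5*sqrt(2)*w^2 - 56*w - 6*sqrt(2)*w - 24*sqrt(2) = (w - 4)*(w + 2)*(w + 3*sqrt(2))*(sqrt(2)*w + 1)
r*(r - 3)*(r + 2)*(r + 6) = r^4 + 5*r^3 - 12*r^2 - 36*r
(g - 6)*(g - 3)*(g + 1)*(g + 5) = g^4 - 3*g^3 - 31*g^2 + 63*g + 90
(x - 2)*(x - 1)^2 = x^3 - 4*x^2 + 5*x - 2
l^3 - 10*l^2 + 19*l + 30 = (l - 6)*(l - 5)*(l + 1)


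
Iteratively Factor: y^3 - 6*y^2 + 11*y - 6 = (y - 3)*(y^2 - 3*y + 2) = (y - 3)*(y - 2)*(y - 1)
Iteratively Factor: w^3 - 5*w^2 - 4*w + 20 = (w - 2)*(w^2 - 3*w - 10) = (w - 2)*(w + 2)*(w - 5)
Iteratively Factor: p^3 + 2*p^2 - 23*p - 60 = (p - 5)*(p^2 + 7*p + 12) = (p - 5)*(p + 4)*(p + 3)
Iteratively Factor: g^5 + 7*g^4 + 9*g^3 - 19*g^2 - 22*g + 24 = (g + 4)*(g^4 + 3*g^3 - 3*g^2 - 7*g + 6) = (g + 3)*(g + 4)*(g^3 - 3*g + 2) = (g + 2)*(g + 3)*(g + 4)*(g^2 - 2*g + 1) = (g - 1)*(g + 2)*(g + 3)*(g + 4)*(g - 1)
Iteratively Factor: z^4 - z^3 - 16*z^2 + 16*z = (z + 4)*(z^3 - 5*z^2 + 4*z) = z*(z + 4)*(z^2 - 5*z + 4) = z*(z - 1)*(z + 4)*(z - 4)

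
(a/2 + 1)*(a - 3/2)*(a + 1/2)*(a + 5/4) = a^4/2 + 9*a^3/8 - 3*a^2/4 - 79*a/32 - 15/16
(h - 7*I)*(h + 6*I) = h^2 - I*h + 42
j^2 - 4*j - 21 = (j - 7)*(j + 3)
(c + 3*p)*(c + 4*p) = c^2 + 7*c*p + 12*p^2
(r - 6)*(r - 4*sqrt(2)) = r^2 - 6*r - 4*sqrt(2)*r + 24*sqrt(2)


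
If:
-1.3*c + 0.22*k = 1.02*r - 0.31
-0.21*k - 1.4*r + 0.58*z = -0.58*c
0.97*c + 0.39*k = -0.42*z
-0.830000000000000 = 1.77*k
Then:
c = -0.07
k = -0.47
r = 0.29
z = 0.59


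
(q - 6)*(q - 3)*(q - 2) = q^3 - 11*q^2 + 36*q - 36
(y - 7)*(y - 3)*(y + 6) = y^3 - 4*y^2 - 39*y + 126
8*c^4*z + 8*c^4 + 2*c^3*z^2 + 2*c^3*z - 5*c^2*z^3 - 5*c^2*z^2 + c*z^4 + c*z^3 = (-4*c + z)*(-2*c + z)*(c + z)*(c*z + c)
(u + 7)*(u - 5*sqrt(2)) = u^2 - 5*sqrt(2)*u + 7*u - 35*sqrt(2)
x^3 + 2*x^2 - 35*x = x*(x - 5)*(x + 7)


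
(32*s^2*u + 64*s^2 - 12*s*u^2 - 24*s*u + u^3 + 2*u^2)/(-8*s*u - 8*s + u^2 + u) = (-4*s*u - 8*s + u^2 + 2*u)/(u + 1)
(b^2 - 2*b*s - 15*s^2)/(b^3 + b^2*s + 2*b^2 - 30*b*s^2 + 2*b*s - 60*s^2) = (b + 3*s)/(b^2 + 6*b*s + 2*b + 12*s)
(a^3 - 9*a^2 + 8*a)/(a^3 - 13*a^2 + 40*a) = (a - 1)/(a - 5)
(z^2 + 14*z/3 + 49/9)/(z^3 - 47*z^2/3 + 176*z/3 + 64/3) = (9*z^2 + 42*z + 49)/(3*(3*z^3 - 47*z^2 + 176*z + 64))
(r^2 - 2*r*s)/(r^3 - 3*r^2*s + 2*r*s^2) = 1/(r - s)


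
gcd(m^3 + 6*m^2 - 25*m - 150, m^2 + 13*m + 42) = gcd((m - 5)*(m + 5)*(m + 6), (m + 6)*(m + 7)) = m + 6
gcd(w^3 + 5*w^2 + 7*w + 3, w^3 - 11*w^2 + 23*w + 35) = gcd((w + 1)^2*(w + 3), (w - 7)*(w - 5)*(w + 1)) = w + 1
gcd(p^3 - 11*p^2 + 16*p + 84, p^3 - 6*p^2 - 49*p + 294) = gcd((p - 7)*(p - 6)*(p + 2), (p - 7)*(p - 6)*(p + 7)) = p^2 - 13*p + 42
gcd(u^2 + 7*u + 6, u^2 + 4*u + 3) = u + 1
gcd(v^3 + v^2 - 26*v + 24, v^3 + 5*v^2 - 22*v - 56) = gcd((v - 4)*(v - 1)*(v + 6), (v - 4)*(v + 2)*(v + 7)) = v - 4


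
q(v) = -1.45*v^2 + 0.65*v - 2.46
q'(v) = 0.65 - 2.9*v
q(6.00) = -50.76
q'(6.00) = -16.75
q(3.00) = -13.56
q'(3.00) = -8.05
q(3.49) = -17.85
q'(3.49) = -9.47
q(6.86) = -66.24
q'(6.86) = -19.24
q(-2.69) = -14.70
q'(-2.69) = 8.45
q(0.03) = -2.44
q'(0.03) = 0.56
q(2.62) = -10.71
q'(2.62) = -6.95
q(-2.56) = -13.63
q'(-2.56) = 8.07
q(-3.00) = -17.46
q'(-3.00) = 9.35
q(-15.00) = -338.46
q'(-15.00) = 44.15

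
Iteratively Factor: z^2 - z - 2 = (z + 1)*(z - 2)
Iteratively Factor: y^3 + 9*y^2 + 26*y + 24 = (y + 2)*(y^2 + 7*y + 12) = (y + 2)*(y + 3)*(y + 4)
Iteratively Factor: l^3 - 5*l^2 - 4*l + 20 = (l - 2)*(l^2 - 3*l - 10) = (l - 5)*(l - 2)*(l + 2)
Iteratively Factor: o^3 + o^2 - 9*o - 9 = (o + 1)*(o^2 - 9) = (o + 1)*(o + 3)*(o - 3)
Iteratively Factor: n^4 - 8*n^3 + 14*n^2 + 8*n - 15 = (n - 3)*(n^3 - 5*n^2 - n + 5) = (n - 3)*(n + 1)*(n^2 - 6*n + 5) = (n - 5)*(n - 3)*(n + 1)*(n - 1)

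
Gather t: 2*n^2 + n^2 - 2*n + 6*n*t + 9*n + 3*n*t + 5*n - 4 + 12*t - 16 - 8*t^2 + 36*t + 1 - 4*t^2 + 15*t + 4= 3*n^2 + 12*n - 12*t^2 + t*(9*n + 63) - 15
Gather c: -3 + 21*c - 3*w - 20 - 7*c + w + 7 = 14*c - 2*w - 16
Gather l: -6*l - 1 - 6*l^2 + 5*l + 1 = -6*l^2 - l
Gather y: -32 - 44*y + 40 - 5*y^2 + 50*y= -5*y^2 + 6*y + 8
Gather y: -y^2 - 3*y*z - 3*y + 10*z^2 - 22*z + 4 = -y^2 + y*(-3*z - 3) + 10*z^2 - 22*z + 4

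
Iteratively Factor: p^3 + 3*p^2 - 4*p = (p - 1)*(p^2 + 4*p) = p*(p - 1)*(p + 4)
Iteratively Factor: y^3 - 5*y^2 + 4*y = (y - 1)*(y^2 - 4*y) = y*(y - 1)*(y - 4)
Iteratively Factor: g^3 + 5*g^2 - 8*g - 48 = (g + 4)*(g^2 + g - 12) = (g + 4)^2*(g - 3)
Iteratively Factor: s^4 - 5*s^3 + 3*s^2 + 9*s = (s)*(s^3 - 5*s^2 + 3*s + 9) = s*(s + 1)*(s^2 - 6*s + 9) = s*(s - 3)*(s + 1)*(s - 3)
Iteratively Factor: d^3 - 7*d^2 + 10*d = (d - 2)*(d^2 - 5*d) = (d - 5)*(d - 2)*(d)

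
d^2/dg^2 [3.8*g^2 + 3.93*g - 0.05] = 7.60000000000000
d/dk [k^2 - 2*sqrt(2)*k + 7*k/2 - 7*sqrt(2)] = 2*k - 2*sqrt(2) + 7/2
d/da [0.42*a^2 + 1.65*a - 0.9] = 0.84*a + 1.65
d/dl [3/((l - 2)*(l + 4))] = 6*(-l - 1)/(l^4 + 4*l^3 - 12*l^2 - 32*l + 64)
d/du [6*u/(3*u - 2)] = -12/(3*u - 2)^2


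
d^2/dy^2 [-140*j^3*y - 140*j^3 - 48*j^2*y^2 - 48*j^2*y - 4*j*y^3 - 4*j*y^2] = 8*j*(-12*j - 3*y - 1)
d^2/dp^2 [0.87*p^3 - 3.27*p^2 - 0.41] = 5.22*p - 6.54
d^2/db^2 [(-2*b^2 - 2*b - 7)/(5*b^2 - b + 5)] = 6*(-20*b^3 - 125*b^2 + 85*b + 36)/(125*b^6 - 75*b^5 + 390*b^4 - 151*b^3 + 390*b^2 - 75*b + 125)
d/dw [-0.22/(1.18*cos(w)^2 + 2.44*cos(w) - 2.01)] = -(0.5192*cos(w) + 0.5368)*sin(w)/(1.18*cos(w)^2 + 2.44*cos(w) - 2.01)^2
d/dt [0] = 0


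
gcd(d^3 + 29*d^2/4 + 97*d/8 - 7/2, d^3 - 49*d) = 1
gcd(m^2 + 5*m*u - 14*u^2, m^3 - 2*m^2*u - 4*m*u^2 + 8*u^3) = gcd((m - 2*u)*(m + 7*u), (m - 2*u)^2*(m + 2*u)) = -m + 2*u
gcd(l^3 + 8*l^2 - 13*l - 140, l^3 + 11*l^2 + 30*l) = l + 5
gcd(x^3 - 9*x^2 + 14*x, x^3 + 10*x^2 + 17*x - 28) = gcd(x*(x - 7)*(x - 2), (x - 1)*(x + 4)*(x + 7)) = 1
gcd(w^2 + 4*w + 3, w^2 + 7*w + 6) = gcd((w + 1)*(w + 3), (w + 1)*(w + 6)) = w + 1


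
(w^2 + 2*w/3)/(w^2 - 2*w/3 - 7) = w*(3*w + 2)/(3*w^2 - 2*w - 21)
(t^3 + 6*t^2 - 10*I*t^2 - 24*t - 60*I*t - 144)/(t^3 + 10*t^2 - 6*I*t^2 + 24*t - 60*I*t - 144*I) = (t - 4*I)/(t + 4)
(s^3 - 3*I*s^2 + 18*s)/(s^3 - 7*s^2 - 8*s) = (-s^2 + 3*I*s - 18)/(-s^2 + 7*s + 8)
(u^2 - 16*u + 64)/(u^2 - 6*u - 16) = (u - 8)/(u + 2)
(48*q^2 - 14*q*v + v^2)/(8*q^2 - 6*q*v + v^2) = (48*q^2 - 14*q*v + v^2)/(8*q^2 - 6*q*v + v^2)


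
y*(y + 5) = y^2 + 5*y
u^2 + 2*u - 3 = (u - 1)*(u + 3)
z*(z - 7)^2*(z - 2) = z^4 - 16*z^3 + 77*z^2 - 98*z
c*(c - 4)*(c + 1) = c^3 - 3*c^2 - 4*c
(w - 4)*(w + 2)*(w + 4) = w^3 + 2*w^2 - 16*w - 32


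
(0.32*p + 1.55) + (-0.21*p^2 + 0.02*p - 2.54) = -0.21*p^2 + 0.34*p - 0.99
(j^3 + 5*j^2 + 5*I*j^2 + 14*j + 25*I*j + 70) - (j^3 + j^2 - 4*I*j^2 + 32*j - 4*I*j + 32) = 4*j^2 + 9*I*j^2 - 18*j + 29*I*j + 38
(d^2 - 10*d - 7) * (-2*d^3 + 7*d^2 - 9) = -2*d^5 + 27*d^4 - 56*d^3 - 58*d^2 + 90*d + 63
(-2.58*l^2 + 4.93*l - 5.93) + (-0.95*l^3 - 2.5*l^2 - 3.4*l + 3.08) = -0.95*l^3 - 5.08*l^2 + 1.53*l - 2.85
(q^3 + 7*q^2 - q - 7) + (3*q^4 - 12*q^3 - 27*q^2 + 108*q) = 3*q^4 - 11*q^3 - 20*q^2 + 107*q - 7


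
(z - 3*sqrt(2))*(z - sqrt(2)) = z^2 - 4*sqrt(2)*z + 6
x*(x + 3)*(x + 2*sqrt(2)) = x^3 + 2*sqrt(2)*x^2 + 3*x^2 + 6*sqrt(2)*x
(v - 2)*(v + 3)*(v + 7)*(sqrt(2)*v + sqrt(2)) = sqrt(2)*v^4 + 9*sqrt(2)*v^3 + 9*sqrt(2)*v^2 - 41*sqrt(2)*v - 42*sqrt(2)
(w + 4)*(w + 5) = w^2 + 9*w + 20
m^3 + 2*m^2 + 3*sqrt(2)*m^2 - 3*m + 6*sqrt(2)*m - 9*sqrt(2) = (m - 1)*(m + 3)*(m + 3*sqrt(2))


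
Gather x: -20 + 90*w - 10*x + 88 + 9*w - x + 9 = 99*w - 11*x + 77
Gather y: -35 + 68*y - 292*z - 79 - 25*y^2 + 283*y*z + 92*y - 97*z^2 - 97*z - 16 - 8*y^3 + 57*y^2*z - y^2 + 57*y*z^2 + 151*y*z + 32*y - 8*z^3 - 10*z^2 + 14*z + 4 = -8*y^3 + y^2*(57*z - 26) + y*(57*z^2 + 434*z + 192) - 8*z^3 - 107*z^2 - 375*z - 126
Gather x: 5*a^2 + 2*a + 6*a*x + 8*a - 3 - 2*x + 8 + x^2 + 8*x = 5*a^2 + 10*a + x^2 + x*(6*a + 6) + 5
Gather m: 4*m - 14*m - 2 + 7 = 5 - 10*m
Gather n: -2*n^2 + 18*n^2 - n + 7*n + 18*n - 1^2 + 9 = 16*n^2 + 24*n + 8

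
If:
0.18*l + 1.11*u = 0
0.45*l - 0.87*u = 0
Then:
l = 0.00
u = 0.00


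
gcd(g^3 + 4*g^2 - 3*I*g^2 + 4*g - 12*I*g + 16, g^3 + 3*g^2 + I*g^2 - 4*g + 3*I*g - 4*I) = g^2 + g*(4 + I) + 4*I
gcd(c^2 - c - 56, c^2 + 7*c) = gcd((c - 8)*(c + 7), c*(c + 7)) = c + 7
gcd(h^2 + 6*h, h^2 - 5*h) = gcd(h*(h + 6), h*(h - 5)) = h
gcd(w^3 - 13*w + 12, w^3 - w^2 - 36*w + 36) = w - 1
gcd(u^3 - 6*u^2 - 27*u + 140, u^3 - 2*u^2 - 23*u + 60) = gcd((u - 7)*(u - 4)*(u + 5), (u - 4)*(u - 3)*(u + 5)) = u^2 + u - 20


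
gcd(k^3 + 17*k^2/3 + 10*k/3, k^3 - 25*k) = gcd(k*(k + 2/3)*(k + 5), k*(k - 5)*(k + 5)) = k^2 + 5*k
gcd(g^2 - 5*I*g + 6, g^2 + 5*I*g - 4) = g + I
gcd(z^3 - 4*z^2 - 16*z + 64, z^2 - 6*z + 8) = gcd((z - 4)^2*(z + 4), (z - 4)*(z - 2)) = z - 4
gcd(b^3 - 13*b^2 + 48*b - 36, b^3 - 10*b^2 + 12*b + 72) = b^2 - 12*b + 36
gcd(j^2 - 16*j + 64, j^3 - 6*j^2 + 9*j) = 1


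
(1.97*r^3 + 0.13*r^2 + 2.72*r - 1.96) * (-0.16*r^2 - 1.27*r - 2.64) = -0.3152*r^5 - 2.5227*r^4 - 5.8011*r^3 - 3.484*r^2 - 4.6916*r + 5.1744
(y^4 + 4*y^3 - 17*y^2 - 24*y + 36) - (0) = y^4 + 4*y^3 - 17*y^2 - 24*y + 36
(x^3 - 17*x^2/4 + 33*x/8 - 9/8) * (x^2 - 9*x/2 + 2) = x^5 - 35*x^4/4 + 101*x^3/4 - 451*x^2/16 + 213*x/16 - 9/4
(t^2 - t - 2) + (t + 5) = t^2 + 3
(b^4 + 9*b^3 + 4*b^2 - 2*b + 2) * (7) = 7*b^4 + 63*b^3 + 28*b^2 - 14*b + 14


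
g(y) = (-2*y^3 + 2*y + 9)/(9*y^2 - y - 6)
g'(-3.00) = -0.15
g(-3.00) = 0.73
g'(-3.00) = -0.15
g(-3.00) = 0.73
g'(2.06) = -0.61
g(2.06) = -0.14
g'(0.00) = -0.08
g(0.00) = -1.50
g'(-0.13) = 0.56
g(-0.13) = -1.53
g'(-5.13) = -0.21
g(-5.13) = 1.14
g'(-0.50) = 7.66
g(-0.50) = -2.54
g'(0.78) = -72.39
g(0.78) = -7.37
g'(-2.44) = -0.08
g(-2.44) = 0.66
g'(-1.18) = 2.89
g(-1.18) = 1.29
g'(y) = (1 - 18*y)*(-2*y^3 + 2*y + 9)/(9*y^2 - y - 6)^2 + (2 - 6*y^2)/(9*y^2 - y - 6)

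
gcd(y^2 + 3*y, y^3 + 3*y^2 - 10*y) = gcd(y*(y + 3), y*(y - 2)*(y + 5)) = y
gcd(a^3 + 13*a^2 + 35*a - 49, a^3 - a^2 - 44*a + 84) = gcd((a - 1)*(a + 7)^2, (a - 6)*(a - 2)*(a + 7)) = a + 7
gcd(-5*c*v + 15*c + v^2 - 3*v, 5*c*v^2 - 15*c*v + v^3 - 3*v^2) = v - 3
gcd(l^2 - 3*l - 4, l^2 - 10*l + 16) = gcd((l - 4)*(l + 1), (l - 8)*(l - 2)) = 1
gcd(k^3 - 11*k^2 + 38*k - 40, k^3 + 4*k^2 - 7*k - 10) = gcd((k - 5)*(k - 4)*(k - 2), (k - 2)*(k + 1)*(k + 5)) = k - 2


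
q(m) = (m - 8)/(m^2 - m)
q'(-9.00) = -0.03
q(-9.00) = -0.19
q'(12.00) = 0.00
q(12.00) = 0.03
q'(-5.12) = -0.12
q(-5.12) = -0.42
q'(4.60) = 0.16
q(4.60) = -0.21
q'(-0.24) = -134.34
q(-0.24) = -27.69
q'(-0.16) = -307.30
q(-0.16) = -43.97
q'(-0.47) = -32.98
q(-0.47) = -12.26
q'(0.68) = 51.06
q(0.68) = 33.64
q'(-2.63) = -0.63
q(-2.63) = -1.11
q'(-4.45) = -0.17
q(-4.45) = -0.51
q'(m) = (1 - 2*m)*(m - 8)/(m^2 - m)^2 + 1/(m^2 - m) = (-m^2 + 16*m - 8)/(m^2*(m^2 - 2*m + 1))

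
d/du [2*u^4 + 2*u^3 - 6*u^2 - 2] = 2*u*(4*u^2 + 3*u - 6)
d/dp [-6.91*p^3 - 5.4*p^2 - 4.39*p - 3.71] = -20.73*p^2 - 10.8*p - 4.39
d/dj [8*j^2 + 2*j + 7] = 16*j + 2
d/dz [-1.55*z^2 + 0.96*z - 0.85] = 0.96 - 3.1*z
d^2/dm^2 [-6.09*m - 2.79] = 0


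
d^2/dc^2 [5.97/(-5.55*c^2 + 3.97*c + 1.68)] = (-367.78185*c^2 + 263.07999*c + 5.97*(11.1*c - 3.97)*(22.2*c - 7.94) + 111.32856)/(-5.55*c^2 + 3.97*c + 1.68)^3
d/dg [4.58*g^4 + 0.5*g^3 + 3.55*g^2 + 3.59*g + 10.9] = 18.32*g^3 + 1.5*g^2 + 7.1*g + 3.59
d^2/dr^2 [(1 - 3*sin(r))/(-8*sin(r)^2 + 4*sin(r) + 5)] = (192*sin(r)^5 - 160*sin(r)^4 + 432*sin(r)^3 + 148*sin(r)^2 - 817*sin(r) + 232)/(-8*sin(r)^2 + 4*sin(r) + 5)^3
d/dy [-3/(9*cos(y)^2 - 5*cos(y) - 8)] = 3*(5 - 18*cos(y))*sin(y)/(-9*cos(y)^2 + 5*cos(y) + 8)^2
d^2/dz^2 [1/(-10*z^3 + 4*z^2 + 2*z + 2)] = ((15*z - 2)*(-5*z^3 + 2*z^2 + z + 1) + (-15*z^2 + 4*z + 1)^2)/(-5*z^3 + 2*z^2 + z + 1)^3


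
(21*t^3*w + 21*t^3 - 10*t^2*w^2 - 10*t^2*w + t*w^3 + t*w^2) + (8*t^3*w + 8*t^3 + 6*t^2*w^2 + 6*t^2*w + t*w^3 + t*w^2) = 29*t^3*w + 29*t^3 - 4*t^2*w^2 - 4*t^2*w + 2*t*w^3 + 2*t*w^2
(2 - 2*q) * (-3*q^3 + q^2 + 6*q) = 6*q^4 - 8*q^3 - 10*q^2 + 12*q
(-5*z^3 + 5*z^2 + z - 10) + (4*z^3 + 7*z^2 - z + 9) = -z^3 + 12*z^2 - 1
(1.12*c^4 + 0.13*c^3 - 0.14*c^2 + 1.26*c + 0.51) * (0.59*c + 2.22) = 0.6608*c^5 + 2.5631*c^4 + 0.206*c^3 + 0.4326*c^2 + 3.0981*c + 1.1322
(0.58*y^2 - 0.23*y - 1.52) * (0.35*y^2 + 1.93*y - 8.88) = 0.203*y^4 + 1.0389*y^3 - 6.1263*y^2 - 0.8912*y + 13.4976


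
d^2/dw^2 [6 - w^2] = -2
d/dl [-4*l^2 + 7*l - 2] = 7 - 8*l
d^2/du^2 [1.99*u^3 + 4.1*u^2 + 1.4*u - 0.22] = 11.94*u + 8.2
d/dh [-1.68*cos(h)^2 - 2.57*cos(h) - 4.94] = (3.36*cos(h) + 2.57)*sin(h)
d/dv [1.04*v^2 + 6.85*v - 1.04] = 2.08*v + 6.85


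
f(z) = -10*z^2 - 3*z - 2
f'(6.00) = -123.00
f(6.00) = -380.00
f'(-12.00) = 237.00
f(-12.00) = -1406.00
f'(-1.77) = 32.40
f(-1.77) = -28.02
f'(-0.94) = 15.80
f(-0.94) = -8.02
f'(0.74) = -17.80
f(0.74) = -9.70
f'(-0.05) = -2.00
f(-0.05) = -1.88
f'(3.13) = -65.60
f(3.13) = -109.36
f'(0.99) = -22.80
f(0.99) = -14.77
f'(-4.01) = 77.20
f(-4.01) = -150.77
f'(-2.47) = 46.40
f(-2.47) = -55.60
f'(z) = -20*z - 3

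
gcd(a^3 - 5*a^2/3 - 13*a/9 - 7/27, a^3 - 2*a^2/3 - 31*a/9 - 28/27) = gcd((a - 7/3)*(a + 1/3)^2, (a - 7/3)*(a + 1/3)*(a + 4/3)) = a^2 - 2*a - 7/9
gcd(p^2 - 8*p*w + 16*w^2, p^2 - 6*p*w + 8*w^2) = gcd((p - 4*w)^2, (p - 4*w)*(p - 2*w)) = p - 4*w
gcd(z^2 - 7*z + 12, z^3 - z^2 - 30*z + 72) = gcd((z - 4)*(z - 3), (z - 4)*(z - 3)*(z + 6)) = z^2 - 7*z + 12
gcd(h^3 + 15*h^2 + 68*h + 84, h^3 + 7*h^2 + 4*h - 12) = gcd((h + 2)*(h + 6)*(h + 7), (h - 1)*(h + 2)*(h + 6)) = h^2 + 8*h + 12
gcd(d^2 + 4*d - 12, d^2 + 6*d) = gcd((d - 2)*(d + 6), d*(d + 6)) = d + 6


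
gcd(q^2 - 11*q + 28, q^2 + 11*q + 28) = 1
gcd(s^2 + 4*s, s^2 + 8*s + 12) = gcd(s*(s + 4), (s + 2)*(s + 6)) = 1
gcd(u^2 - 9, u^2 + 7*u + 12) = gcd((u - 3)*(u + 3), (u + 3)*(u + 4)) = u + 3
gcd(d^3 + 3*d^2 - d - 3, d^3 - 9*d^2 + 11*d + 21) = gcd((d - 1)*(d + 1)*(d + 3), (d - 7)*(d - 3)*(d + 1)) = d + 1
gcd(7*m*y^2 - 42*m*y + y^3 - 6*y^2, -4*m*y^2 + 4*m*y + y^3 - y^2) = y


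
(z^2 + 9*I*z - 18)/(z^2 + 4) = (z^2 + 9*I*z - 18)/(z^2 + 4)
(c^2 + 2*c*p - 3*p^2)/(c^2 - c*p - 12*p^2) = (-c + p)/(-c + 4*p)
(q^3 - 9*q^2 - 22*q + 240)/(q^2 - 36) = (q^2 - 3*q - 40)/(q + 6)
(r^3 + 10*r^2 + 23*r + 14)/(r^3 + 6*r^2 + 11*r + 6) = (r + 7)/(r + 3)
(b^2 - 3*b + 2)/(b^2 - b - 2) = (b - 1)/(b + 1)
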